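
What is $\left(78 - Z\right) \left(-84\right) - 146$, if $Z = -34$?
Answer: $-9554$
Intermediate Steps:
$\left(78 - Z\right) \left(-84\right) - 146 = \left(78 - -34\right) \left(-84\right) - 146 = \left(78 + 34\right) \left(-84\right) - 146 = 112 \left(-84\right) - 146 = -9408 - 146 = -9554$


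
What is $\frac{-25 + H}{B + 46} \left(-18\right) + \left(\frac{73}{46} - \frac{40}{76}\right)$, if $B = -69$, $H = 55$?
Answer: $\frac{21447}{874} \approx 24.539$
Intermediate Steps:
$\frac{-25 + H}{B + 46} \left(-18\right) + \left(\frac{73}{46} - \frac{40}{76}\right) = \frac{-25 + 55}{-69 + 46} \left(-18\right) + \left(\frac{73}{46} - \frac{40}{76}\right) = \frac{30}{-23} \left(-18\right) + \left(73 \cdot \frac{1}{46} - \frac{10}{19}\right) = 30 \left(- \frac{1}{23}\right) \left(-18\right) + \left(\frac{73}{46} - \frac{10}{19}\right) = \left(- \frac{30}{23}\right) \left(-18\right) + \frac{927}{874} = \frac{540}{23} + \frac{927}{874} = \frac{21447}{874}$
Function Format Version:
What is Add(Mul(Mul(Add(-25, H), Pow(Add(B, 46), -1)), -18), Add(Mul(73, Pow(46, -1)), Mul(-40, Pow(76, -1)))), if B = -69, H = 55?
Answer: Rational(21447, 874) ≈ 24.539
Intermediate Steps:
Add(Mul(Mul(Add(-25, H), Pow(Add(B, 46), -1)), -18), Add(Mul(73, Pow(46, -1)), Mul(-40, Pow(76, -1)))) = Add(Mul(Mul(Add(-25, 55), Pow(Add(-69, 46), -1)), -18), Add(Mul(73, Pow(46, -1)), Mul(-40, Pow(76, -1)))) = Add(Mul(Mul(30, Pow(-23, -1)), -18), Add(Mul(73, Rational(1, 46)), Mul(-40, Rational(1, 76)))) = Add(Mul(Mul(30, Rational(-1, 23)), -18), Add(Rational(73, 46), Rational(-10, 19))) = Add(Mul(Rational(-30, 23), -18), Rational(927, 874)) = Add(Rational(540, 23), Rational(927, 874)) = Rational(21447, 874)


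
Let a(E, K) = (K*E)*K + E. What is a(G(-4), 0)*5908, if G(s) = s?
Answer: -23632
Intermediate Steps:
a(E, K) = E + E*K² (a(E, K) = (E*K)*K + E = E*K² + E = E + E*K²)
a(G(-4), 0)*5908 = -4*(1 + 0²)*5908 = -4*(1 + 0)*5908 = -4*1*5908 = -4*5908 = -23632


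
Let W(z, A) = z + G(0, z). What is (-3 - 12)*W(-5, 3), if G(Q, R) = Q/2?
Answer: 75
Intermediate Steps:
G(Q, R) = Q/2 (G(Q, R) = Q*(½) = Q/2)
W(z, A) = z (W(z, A) = z + (½)*0 = z + 0 = z)
(-3 - 12)*W(-5, 3) = (-3 - 12)*(-5) = -15*(-5) = 75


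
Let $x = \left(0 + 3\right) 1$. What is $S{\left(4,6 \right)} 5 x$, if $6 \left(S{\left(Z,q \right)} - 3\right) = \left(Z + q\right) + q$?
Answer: $85$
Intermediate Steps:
$S{\left(Z,q \right)} = 3 + \frac{q}{3} + \frac{Z}{6}$ ($S{\left(Z,q \right)} = 3 + \frac{\left(Z + q\right) + q}{6} = 3 + \frac{Z + 2 q}{6} = 3 + \left(\frac{q}{3} + \frac{Z}{6}\right) = 3 + \frac{q}{3} + \frac{Z}{6}$)
$x = 3$ ($x = 3 \cdot 1 = 3$)
$S{\left(4,6 \right)} 5 x = \left(3 + \frac{1}{3} \cdot 6 + \frac{1}{6} \cdot 4\right) 5 \cdot 3 = \left(3 + 2 + \frac{2}{3}\right) 5 \cdot 3 = \frac{17}{3} \cdot 5 \cdot 3 = \frac{85}{3} \cdot 3 = 85$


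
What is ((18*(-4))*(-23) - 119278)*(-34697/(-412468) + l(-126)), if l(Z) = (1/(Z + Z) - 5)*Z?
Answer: -15296492388281/206234 ≈ -7.4171e+7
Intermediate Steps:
l(Z) = Z*(-5 + 1/(2*Z)) (l(Z) = (1/(2*Z) - 5)*Z = (-5 + 1/(2*Z))*Z = Z*(-5 + 1/(2*Z)))
((18*(-4))*(-23) - 119278)*(-34697/(-412468) + l(-126)) = ((18*(-4))*(-23) - 119278)*(-34697/(-412468) + (½ - 5*(-126))) = (-72*(-23) - 119278)*(-34697*(-1/412468) + (½ + 630)) = (1656 - 119278)*(34697/412468 + 1261/2) = -117622*260095771/412468 = -15296492388281/206234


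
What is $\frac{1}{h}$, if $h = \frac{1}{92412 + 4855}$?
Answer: $97267$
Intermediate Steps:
$h = \frac{1}{97267} \approx 1.0281 \cdot 10^{-5}$
$\frac{1}{h} = \frac{1}{\frac{1}{97267}} = 97267$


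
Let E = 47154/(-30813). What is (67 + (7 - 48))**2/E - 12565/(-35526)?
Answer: -123233242213/279198834 ≈ -441.38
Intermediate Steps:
E = -15718/10271 (E = 47154*(-1/30813) = -15718/10271 ≈ -1.5303)
(67 + (7 - 48))**2/E - 12565/(-35526) = (67 + (7 - 48))**2/(-15718/10271) - 12565/(-35526) = (67 - 41)**2*(-10271/15718) - 12565*(-1/35526) = 26**2*(-10271/15718) + 12565/35526 = 676*(-10271/15718) + 12565/35526 = -3471598/7859 + 12565/35526 = -123233242213/279198834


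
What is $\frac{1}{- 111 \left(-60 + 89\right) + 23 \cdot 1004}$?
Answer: $\frac{1}{19873} \approx 5.032 \cdot 10^{-5}$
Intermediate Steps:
$\frac{1}{- 111 \left(-60 + 89\right) + 23 \cdot 1004} = \frac{1}{\left(-111\right) 29 + 23092} = \frac{1}{-3219 + 23092} = \frac{1}{19873}$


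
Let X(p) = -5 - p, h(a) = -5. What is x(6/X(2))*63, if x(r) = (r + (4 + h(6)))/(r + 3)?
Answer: -273/5 ≈ -54.600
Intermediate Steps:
x(r) = (-1 + r)/(3 + r) (x(r) = (r + (4 - 5))/(r + 3) = (r - 1)/(3 + r) = (-1 + r)/(3 + r))
x(6/X(2))*63 = ((-1 + 6/(-5 - 1*2))/(3 + 6/(-5 - 1*2)))*63 = ((-1 + 6/(-5 - 2))/(3 + 6/(-5 - 2)))*63 = ((-1 + 6/(-7))/(3 + 6/(-7)))*63 = ((-1 + 6*(-⅐))/(3 + 6*(-⅐)))*63 = ((-1 - 6/7)/(3 - 6/7))*63 = (-13/7/(15/7))*63 = ((7/15)*(-13/7))*63 = -13/15*63 = -273/5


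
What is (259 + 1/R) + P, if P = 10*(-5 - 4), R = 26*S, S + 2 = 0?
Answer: 8787/52 ≈ 168.98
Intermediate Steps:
S = -2 (S = -2 + 0 = -2)
R = -52 (R = 26*(-2) = -52)
P = -90 (P = 10*(-9) = -90)
(259 + 1/R) + P = (259 + 1/(-52)) - 90 = (259 - 1/52) - 90 = 13467/52 - 90 = 8787/52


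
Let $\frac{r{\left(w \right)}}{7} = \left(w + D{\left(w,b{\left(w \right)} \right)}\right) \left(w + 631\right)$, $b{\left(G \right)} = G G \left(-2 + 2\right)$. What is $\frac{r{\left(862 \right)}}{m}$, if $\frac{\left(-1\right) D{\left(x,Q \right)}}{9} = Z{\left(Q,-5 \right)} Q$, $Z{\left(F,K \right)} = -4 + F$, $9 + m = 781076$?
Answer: $\frac{1286966}{111581} \approx 11.534$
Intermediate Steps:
$m = 781067$ ($m = -9 + 781076 = 781067$)
$b{\left(G \right)} = 0$ ($b{\left(G \right)} = G^{2} \cdot 0 = 0$)
$D{\left(x,Q \right)} = - 9 Q \left(-4 + Q\right)$ ($D{\left(x,Q \right)} = - 9 \left(-4 + Q\right) Q = - 9 Q \left(-4 + Q\right)$)
$r{\left(w \right)} = 7 w \left(631 + w\right)$ ($r{\left(w \right)} = 7 \left(w + 9 \cdot 0 \left(4 - 0\right)\right) \left(w + 631\right) = 7 \left(w + 9 \cdot 0 \left(4 + 0\right)\right) \left(631 + w\right) = 7 \left(w + 9 \cdot 0 \cdot 4\right) \left(631 + w\right) = 7 \left(w + 0\right) \left(631 + w\right) = 7 w \left(631 + w\right)$)
$\frac{r{\left(862 \right)}}{m} = \frac{7 \cdot 862 \left(631 + 862\right)}{781067} = 7 \cdot 862 \cdot 1493 \cdot \frac{1}{781067} = 9008762 \cdot \frac{1}{781067} = \frac{1286966}{111581}$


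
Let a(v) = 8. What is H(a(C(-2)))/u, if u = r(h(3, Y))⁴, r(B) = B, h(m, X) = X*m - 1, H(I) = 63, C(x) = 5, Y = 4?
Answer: 63/14641 ≈ 0.0043030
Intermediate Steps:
h(m, X) = -1 + X*m
u = 14641 (u = (-1 + 4*3)⁴ = (-1 + 12)⁴ = 11⁴ = 14641)
H(a(C(-2)))/u = 63/14641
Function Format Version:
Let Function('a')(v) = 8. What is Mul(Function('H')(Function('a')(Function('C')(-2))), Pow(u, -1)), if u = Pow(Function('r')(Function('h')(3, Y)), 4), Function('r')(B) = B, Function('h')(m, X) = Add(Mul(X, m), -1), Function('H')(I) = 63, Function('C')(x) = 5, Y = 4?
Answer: Rational(63, 14641) ≈ 0.0043030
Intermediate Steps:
Function('h')(m, X) = Add(-1, Mul(X, m))
u = 14641 (u = Pow(Add(-1, Mul(4, 3)), 4) = Pow(Add(-1, 12), 4) = Pow(11, 4) = 14641)
Mul(Function('H')(Function('a')(Function('C')(-2))), Pow(u, -1)) = Mul(63, Pow(14641, -1)) = Mul(63, Rational(1, 14641)) = Rational(63, 14641)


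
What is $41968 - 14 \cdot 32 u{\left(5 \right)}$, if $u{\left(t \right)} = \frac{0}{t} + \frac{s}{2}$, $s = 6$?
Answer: $40624$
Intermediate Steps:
$u{\left(t \right)} = 3$ ($u{\left(t \right)} = \frac{0}{t} + \frac{6}{2} = 0 + 6 \cdot \frac{1}{2} = 0 + 3 = 3$)
$41968 - 14 \cdot 32 u{\left(5 \right)} = 41968 - 14 \cdot 32 \cdot 3 = 41968 - 448 \cdot 3 = 41968 - 1344 = 40624$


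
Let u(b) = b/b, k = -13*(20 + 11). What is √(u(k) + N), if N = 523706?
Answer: √523707 ≈ 723.68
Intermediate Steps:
k = -403 (k = -13*31 = -403)
u(b) = 1
√(u(k) + N) = √(1 + 523706) = √523707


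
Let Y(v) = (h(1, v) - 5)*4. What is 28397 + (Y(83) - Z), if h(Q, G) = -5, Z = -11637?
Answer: 39994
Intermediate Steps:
Y(v) = -40 (Y(v) = (-5 - 5)*4 = -10*4 = -40)
28397 + (Y(83) - Z) = 28397 + (-40 - 1*(-11637)) = 28397 + (-40 + 11637) = 28397 + 11597 = 39994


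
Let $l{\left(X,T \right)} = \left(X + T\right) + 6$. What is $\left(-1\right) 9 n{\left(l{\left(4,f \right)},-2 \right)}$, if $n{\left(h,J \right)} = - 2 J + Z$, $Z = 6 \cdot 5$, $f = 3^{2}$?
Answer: $-306$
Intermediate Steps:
$f = 9$
$l{\left(X,T \right)} = 6 + T + X$ ($l{\left(X,T \right)} = \left(T + X\right) + 6 = 6 + T + X$)
$Z = 30$
$n{\left(h,J \right)} = 30 - 2 J$ ($n{\left(h,J \right)} = - 2 J + 30 = 30 - 2 J$)
$\left(-1\right) 9 n{\left(l{\left(4,f \right)},-2 \right)} = \left(-1\right) 9 \left(30 - -4\right) = - 9 \left(30 + 4\right) = \left(-9\right) 34 = -306$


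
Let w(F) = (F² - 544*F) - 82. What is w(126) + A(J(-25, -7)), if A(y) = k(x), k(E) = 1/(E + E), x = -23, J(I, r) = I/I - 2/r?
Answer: -2426501/46 ≈ -52750.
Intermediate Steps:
J(I, r) = 1 - 2/r
k(E) = 1/(2*E)
A(y) = -1/46 (A(y) = (½)/(-23) = (½)*(-1/23) = -1/46)
w(F) = -82 + F² - 544*F
w(126) + A(J(-25, -7)) = (-82 + 126² - 544*126) - 1/46 = (-82 + 15876 - 68544) - 1/46 = -52750 - 1/46 = -2426501/46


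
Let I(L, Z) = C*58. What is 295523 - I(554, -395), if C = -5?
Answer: 295813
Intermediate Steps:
I(L, Z) = -290 (I(L, Z) = -5*58 = -290)
295523 - I(554, -395) = 295523 - 1*(-290) = 295523 + 290 = 295813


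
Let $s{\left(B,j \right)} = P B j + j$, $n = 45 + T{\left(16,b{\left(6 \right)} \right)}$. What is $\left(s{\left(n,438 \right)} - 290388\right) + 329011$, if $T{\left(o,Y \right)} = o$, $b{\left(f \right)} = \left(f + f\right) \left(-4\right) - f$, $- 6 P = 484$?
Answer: $-2116191$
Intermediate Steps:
$P = - \frac{242}{3}$ ($P = \left(- \frac{1}{6}\right) 484 = - \frac{242}{3} \approx -80.667$)
$b{\left(f \right)} = - 9 f$ ($b{\left(f \right)} = 2 f \left(-4\right) - f = - 8 f - f = - 9 f$)
$n = 61$ ($n = 45 + 16 = 61$)
$s{\left(B,j \right)} = j - \frac{242 B j}{3}$ ($s{\left(B,j \right)} = - \frac{242 B}{3} j + j = - \frac{242 B j}{3} + j = j - \frac{242 B j}{3}$)
$\left(s{\left(n,438 \right)} - 290388\right) + 329011 = \left(\frac{1}{3} \cdot 438 \left(3 - 14762\right) - 290388\right) + 329011 = \left(\frac{1}{3} \cdot 438 \left(-14759\right) - 290388\right) + 329011 = \left(-2154814 - 290388\right) + 329011 = -2445202 + 329011 = -2116191$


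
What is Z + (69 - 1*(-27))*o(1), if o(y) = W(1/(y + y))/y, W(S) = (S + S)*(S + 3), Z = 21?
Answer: 357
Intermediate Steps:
W(S) = 2*S*(3 + S) (W(S) = (2*S)*(3 + S) = 2*S*(3 + S))
o(y) = (3 + 1/(2*y))/y² (o(y) = (2*(3 + 1/(y + y))/(y + y))/y = (2*(3 + 1/(2*y))/((2*y)))/y = (2*(1/(2*y))*(3 + 1/(2*y)))/y = ((3 + 1/(2*y))/y)/y = (3 + 1/(2*y))/y²)
Z + (69 - 1*(-27))*o(1) = 21 + (69 - 1*(-27))*((½)*(1 + 6*1)/1³) = 21 + (69 + 27)*((½)*1*(1 + 6)) = 21 + 96*((½)*1*7) = 21 + 96*(7/2) = 21 + 336 = 357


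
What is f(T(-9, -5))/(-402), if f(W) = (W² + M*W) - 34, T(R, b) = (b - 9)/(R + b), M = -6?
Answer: 13/134 ≈ 0.097015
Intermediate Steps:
T(R, b) = (-9 + b)/(R + b)
f(W) = -34 + W² - 6*W (f(W) = (W² - 6*W) - 34 = -34 + W² - 6*W)
f(T(-9, -5))/(-402) = (-34 + ((-9 - 5)/(-9 - 5))² - 6*(-9 - 5)/(-9 - 5))/(-402) = (-34 + (-14/(-14))² - 6*(-14)/(-14))*(-1/402) = (-34 + (-1/14*(-14))² - (-3)*(-14)/7)*(-1/402) = (-34 + 1² - 6*1)*(-1/402) = (-34 + 1 - 6)*(-1/402) = -39*(-1/402) = 13/134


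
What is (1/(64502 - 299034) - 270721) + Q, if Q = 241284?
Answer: -6903918485/234532 ≈ -29437.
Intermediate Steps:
(1/(64502 - 299034) - 270721) + Q = (1/(64502 - 299034) - 270721) + 241284 = (1/(-234532) - 270721) + 241284 = (-1/234532 - 270721) + 241284 = -63492737573/234532 + 241284 = -6903918485/234532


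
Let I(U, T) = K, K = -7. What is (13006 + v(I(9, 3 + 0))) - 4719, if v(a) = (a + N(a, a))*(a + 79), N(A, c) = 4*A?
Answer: 5767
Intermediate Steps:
I(U, T) = -7
v(a) = 5*a*(79 + a) (v(a) = (a + 4*a)*(a + 79) = (5*a)*(79 + a) = 5*a*(79 + a))
(13006 + v(I(9, 3 + 0))) - 4719 = (13006 + 5*(-7)*(79 - 7)) - 4719 = (13006 + 5*(-7)*72) - 4719 = (13006 - 2520) - 4719 = 10486 - 4719 = 5767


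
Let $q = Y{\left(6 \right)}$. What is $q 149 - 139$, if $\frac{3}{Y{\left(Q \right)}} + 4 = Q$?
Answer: $\frac{169}{2} \approx 84.5$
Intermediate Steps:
$Y{\left(Q \right)} = \frac{3}{-4 + Q}$
$q = \frac{3}{2}$ ($q = \frac{3}{-4 + 6} = \frac{3}{2} \approx 1.5$)
$q 149 - 139 = \frac{3}{2} \cdot 149 - 139 = \frac{447}{2} - 139 = \frac{169}{2}$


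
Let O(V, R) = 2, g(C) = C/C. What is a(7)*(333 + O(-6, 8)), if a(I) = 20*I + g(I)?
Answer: 47235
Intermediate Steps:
g(C) = 1
a(I) = 1 + 20*I (a(I) = 20*I + 1 = 1 + 20*I)
a(7)*(333 + O(-6, 8)) = (1 + 20*7)*(333 + 2) = (1 + 140)*335 = 141*335 = 47235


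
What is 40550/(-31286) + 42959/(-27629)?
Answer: -176026516/61742921 ≈ -2.8510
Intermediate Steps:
40550/(-31286) + 42959/(-27629) = 40550*(-1/31286) + 42959*(-1/27629) = -20275/15643 - 6137/3947 = -176026516/61742921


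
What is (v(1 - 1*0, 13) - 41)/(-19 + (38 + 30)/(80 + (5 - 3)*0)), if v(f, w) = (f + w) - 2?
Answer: 580/363 ≈ 1.5978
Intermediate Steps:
v(f, w) = -2 + f + w
(v(1 - 1*0, 13) - 41)/(-19 + (38 + 30)/(80 + (5 - 3)*0)) = ((-2 + (1 - 1*0) + 13) - 41)/(-19 + (38 + 30)/(80 + (5 - 3)*0)) = ((-2 + (1 + 0) + 13) - 41)/(-19 + 68/(80 + 2*0)) = ((-2 + 1 + 13) - 41)/(-19 + 68/(80 + 0)) = (12 - 41)/(-19 + 68/80) = -29/(-19 + 68*(1/80)) = -29/(-19 + 17/20) = -29/(-363/20) = -20/363*(-29) = 580/363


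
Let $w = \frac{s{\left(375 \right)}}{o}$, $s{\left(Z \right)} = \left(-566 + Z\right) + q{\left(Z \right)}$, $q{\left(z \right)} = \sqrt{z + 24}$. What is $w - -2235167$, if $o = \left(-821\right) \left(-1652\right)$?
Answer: $\frac{3031539120573}{1356292} + \frac{\sqrt{399}}{1356292} \approx 2.2352 \cdot 10^{6}$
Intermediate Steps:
$q{\left(z \right)} = \sqrt{24 + z}$
$s{\left(Z \right)} = -566 + Z + \sqrt{24 + Z}$ ($s{\left(Z \right)} = \left(-566 + Z\right) + \sqrt{24 + Z} = -566 + Z + \sqrt{24 + Z}$)
$o = 1356292$
$w = - \frac{191}{1356292} + \frac{\sqrt{399}}{1356292}$ ($w = \frac{-566 + 375 + \sqrt{24 + 375}}{1356292} = \left(-566 + 375 + \sqrt{399}\right) \frac{1}{1356292} = \left(-191 + \sqrt{399}\right) \frac{1}{1356292} = - \frac{191}{1356292} + \frac{\sqrt{399}}{1356292} \approx -0.0001261$)
$w - -2235167 = \left(- \frac{191}{1356292} + \frac{\sqrt{399}}{1356292}\right) - -2235167 = \left(- \frac{191}{1356292} + \frac{\sqrt{399}}{1356292}\right) + 2235167 = \frac{3031539120573}{1356292} + \frac{\sqrt{399}}{1356292}$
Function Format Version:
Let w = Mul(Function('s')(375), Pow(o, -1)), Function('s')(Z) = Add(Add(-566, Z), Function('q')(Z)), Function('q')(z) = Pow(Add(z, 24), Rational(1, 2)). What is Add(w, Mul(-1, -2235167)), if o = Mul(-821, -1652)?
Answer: Add(Rational(3031539120573, 1356292), Mul(Rational(1, 1356292), Pow(399, Rational(1, 2)))) ≈ 2.2352e+6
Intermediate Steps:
Function('q')(z) = Pow(Add(24, z), Rational(1, 2))
Function('s')(Z) = Add(-566, Z, Pow(Add(24, Z), Rational(1, 2))) (Function('s')(Z) = Add(Add(-566, Z), Pow(Add(24, Z), Rational(1, 2))) = Add(-566, Z, Pow(Add(24, Z), Rational(1, 2))))
o = 1356292
w = Add(Rational(-191, 1356292), Mul(Rational(1, 1356292), Pow(399, Rational(1, 2)))) (w = Mul(Add(-566, 375, Pow(Add(24, 375), Rational(1, 2))), Pow(1356292, -1)) = Mul(Add(-566, 375, Pow(399, Rational(1, 2))), Rational(1, 1356292)) = Mul(Add(-191, Pow(399, Rational(1, 2))), Rational(1, 1356292)) = Add(Rational(-191, 1356292), Mul(Rational(1, 1356292), Pow(399, Rational(1, 2)))) ≈ -0.00012610)
Add(w, Mul(-1, -2235167)) = Add(Add(Rational(-191, 1356292), Mul(Rational(1, 1356292), Pow(399, Rational(1, 2)))), Mul(-1, -2235167)) = Add(Add(Rational(-191, 1356292), Mul(Rational(1, 1356292), Pow(399, Rational(1, 2)))), 2235167) = Add(Rational(3031539120573, 1356292), Mul(Rational(1, 1356292), Pow(399, Rational(1, 2))))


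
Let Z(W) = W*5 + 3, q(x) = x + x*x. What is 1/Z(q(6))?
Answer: 1/213 ≈ 0.0046948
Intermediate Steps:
q(x) = x + x²
Z(W) = 3 + 5*W (Z(W) = 5*W + 3 = 3 + 5*W)
1/Z(q(6)) = 1/(3 + 5*(6*(1 + 6))) = 1/(3 + 5*(6*7)) = 1/(3 + 5*42) = 1/(3 + 210) = 1/213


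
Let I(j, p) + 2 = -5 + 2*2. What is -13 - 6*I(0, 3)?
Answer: 5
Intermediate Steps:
I(j, p) = -3 (I(j, p) = -2 + (-5 + 2*2) = -2 + (-5 + 4) = -2 - 1 = -3)
-13 - 6*I(0, 3) = -13 - 6*(-3) = -13 + 18 = 5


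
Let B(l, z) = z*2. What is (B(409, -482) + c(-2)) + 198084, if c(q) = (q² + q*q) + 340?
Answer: 197468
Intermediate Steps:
c(q) = 340 + 2*q² (c(q) = (q² + q²) + 340 = 2*q² + 340 = 340 + 2*q²)
B(l, z) = 2*z
(B(409, -482) + c(-2)) + 198084 = (2*(-482) + (340 + 2*(-2)²)) + 198084 = (-964 + (340 + 2*4)) + 198084 = (-964 + (340 + 8)) + 198084 = (-964 + 348) + 198084 = -616 + 198084 = 197468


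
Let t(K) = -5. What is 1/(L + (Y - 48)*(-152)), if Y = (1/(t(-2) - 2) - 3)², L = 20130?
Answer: 49/1270306 ≈ 3.8573e-5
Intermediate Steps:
Y = 484/49 (Y = (1/(-5 - 2) - 3)² = (1/(-7) - 3)² = (-⅐ - 3)² = (-22/7)² = 484/49 ≈ 9.8775)
1/(L + (Y - 48)*(-152)) = 1/(20130 + (484/49 - 48)*(-152)) = 1/(20130 - 1868/49*(-152)) = 1/(20130 + 283936/49) = 1/(1270306/49) = 49/1270306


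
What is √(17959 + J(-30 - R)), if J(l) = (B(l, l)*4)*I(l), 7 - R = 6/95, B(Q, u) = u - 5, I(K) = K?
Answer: √217999399/95 ≈ 155.42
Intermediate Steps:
B(Q, u) = -5 + u
R = 659/95 (R = 7 - 6/95 = 659/95 ≈ 6.9368)
J(l) = l*(-20 + 4*l) (J(l) = ((-5 + l)*4)*l = (-20 + 4*l)*l = l*(-20 + 4*l))
√(17959 + J(-30 - R)) = √(17959 + 4*(-30 - 1*659/95)*(-5 + (-30 - 1*659/95))) = √(17959 + 4*(-30 - 659/95)*(-5 + (-30 - 659/95))) = √(17959 + 4*(-3509/95)*(-5 - 3509/95)) = √(17959 + 4*(-3509/95)*(-3984/95)) = √(17959 + 55919424/9025) = √(217999399/9025) = √217999399/95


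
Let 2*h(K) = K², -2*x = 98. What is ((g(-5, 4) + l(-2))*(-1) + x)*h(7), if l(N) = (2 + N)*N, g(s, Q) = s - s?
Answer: -2401/2 ≈ -1200.5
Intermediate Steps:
x = -49 (x = -½*98 = -49)
h(K) = K²/2
g(s, Q) = 0
l(N) = N*(2 + N)
((g(-5, 4) + l(-2))*(-1) + x)*h(7) = ((0 - 2*(2 - 2))*(-1) - 49)*((½)*7²) = ((0 - 2*0)*(-1) - 49)*((½)*49) = ((0 + 0)*(-1) - 49)*(49/2) = (0*(-1) - 49)*(49/2) = (0 - 49)*(49/2) = -49*49/2 = -2401/2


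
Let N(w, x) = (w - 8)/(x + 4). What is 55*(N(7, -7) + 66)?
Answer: 10945/3 ≈ 3648.3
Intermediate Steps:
N(w, x) = (-8 + w)/(4 + x)
55*(N(7, -7) + 66) = 55*((-8 + 7)/(4 - 7) + 66) = 55*(-1/(-3) + 66) = 55*(-⅓*(-1) + 66) = 55*(⅓ + 66) = 55*(199/3) = 10945/3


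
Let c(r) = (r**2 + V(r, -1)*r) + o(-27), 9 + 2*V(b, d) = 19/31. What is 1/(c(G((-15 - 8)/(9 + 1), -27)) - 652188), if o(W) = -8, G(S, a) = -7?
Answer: -31/20215647 ≈ -1.5335e-6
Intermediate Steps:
V(b, d) = -130/31 (V(b, d) = -9/2 + (19/31)/2 = -9/2 + (19*(1/31))/2 = -9/2 + (1/2)*(19/31) = -9/2 + 19/62 = -130/31)
c(r) = -8 + r**2 - 130*r/31 (c(r) = (r**2 - 130*r/31) - 8 = -8 + r**2 - 130*r/31)
1/(c(G((-15 - 8)/(9 + 1), -27)) - 652188) = 1/((-8 + (-7)**2 - 130/31*(-7)) - 652188) = 1/((-8 + 49 + 910/31) - 652188) = 1/(2181/31 - 652188) = 1/(-20215647/31) = -31/20215647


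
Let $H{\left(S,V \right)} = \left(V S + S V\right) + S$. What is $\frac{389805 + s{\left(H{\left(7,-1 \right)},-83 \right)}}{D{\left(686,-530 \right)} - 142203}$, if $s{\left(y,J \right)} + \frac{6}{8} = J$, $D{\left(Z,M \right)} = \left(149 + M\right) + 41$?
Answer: $- \frac{1558885}{570172} \approx -2.7341$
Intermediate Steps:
$D{\left(Z,M \right)} = 190 + M$
$H{\left(S,V \right)} = S + 2 S V$ ($H{\left(S,V \right)} = \left(S V + S V\right) + S = 2 S V + S = S + 2 S V$)
$s{\left(y,J \right)} = - \frac{3}{4} + J$
$\frac{389805 + s{\left(H{\left(7,-1 \right)},-83 \right)}}{D{\left(686,-530 \right)} - 142203} = \frac{389805 - \frac{335}{4}}{\left(190 - 530\right) - 142203} = \frac{389805 - \frac{335}{4}}{-340 - 142203} = \frac{1558885}{4 \left(-142543\right)} = \frac{1558885}{4} \left(- \frac{1}{142543}\right) = - \frac{1558885}{570172}$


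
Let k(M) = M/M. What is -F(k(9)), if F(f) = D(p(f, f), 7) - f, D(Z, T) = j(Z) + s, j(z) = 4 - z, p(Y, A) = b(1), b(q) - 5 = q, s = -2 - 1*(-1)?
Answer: 4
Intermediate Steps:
s = -1 (s = -2 + 1 = -1)
b(q) = 5 + q
k(M) = 1
p(Y, A) = 6 (p(Y, A) = 5 + 1 = 6)
D(Z, T) = 3 - Z (D(Z, T) = (4 - Z) - 1 = 3 - Z)
F(f) = -3 - f (F(f) = (3 - 1*6) - f = (3 - 6) - f = -3 - f)
-F(k(9)) = -(-3 - 1*1) = -(-3 - 1) = -1*(-4) = 4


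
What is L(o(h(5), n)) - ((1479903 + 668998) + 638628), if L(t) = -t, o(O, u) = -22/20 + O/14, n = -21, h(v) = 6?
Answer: -195126983/70 ≈ -2.7875e+6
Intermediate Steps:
o(O, u) = -11/10 + O/14 (o(O, u) = -22*1/20 + O*(1/14) = -11/10 + O/14)
L(o(h(5), n)) - ((1479903 + 668998) + 638628) = -(-11/10 + (1/14)*6) - ((1479903 + 668998) + 638628) = -(-11/10 + 3/7) - (2148901 + 638628) = -1*(-47/70) - 1*2787529 = 47/70 - 2787529 = -195126983/70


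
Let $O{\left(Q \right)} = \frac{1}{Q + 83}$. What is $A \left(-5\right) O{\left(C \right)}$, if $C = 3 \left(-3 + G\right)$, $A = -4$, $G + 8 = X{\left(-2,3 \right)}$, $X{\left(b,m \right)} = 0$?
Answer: $\frac{2}{5} \approx 0.4$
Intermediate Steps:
$G = -8$ ($G = -8 + 0 = -8$)
$C = -33$ ($C = 3 \left(-3 - 8\right) = 3 \left(-11\right) = -33$)
$O{\left(Q \right)} = \frac{1}{83 + Q}$
$A \left(-5\right) O{\left(C \right)} = \frac{\left(-4\right) \left(-5\right)}{83 - 33} = \frac{20}{50} = 20 \cdot \frac{1}{50} = \frac{2}{5}$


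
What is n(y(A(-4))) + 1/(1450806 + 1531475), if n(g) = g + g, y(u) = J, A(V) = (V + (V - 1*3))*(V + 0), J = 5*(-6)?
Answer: -178936859/2982281 ≈ -60.000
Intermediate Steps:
J = -30
A(V) = V*(-3 + 2*V) (A(V) = (V + (V - 3))*V = (V + (-3 + V))*V = (-3 + 2*V)*V = V*(-3 + 2*V))
y(u) = -30
n(g) = 2*g
n(y(A(-4))) + 1/(1450806 + 1531475) = 2*(-30) + 1/(1450806 + 1531475) = -60 + 1/2982281 = -178936859/2982281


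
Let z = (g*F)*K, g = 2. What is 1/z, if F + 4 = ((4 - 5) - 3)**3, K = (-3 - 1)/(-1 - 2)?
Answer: -3/544 ≈ -0.0055147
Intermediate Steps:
K = 4/3 (K = -4/(-3) = -4*(-1/3) = 4/3 ≈ 1.3333)
F = -68 (F = -4 + ((4 - 5) - 3)**3 = -4 + (-1 - 3)**3 = -4 + (-4)**3 = -4 - 64 = -68)
z = -544/3 (z = (2*(-68))*(4/3) = -136*4/3 = -544/3 ≈ -181.33)
1/z = 1/(-544/3) = -3/544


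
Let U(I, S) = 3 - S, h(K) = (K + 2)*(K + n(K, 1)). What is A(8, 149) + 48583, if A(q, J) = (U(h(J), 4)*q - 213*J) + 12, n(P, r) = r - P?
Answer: 16850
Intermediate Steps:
h(K) = 2 + K (h(K) = (K + 2)*(K + (1 - K)) = (2 + K)*1 = 2 + K)
A(q, J) = 12 - q - 213*J (A(q, J) = ((3 - 1*4)*q - 213*J) + 12 = ((3 - 4)*q - 213*J) + 12 = (-q - 213*J) + 12 = 12 - q - 213*J)
A(8, 149) + 48583 = (12 - 1*8 - 213*149) + 48583 = (12 - 8 - 31737) + 48583 = -31733 + 48583 = 16850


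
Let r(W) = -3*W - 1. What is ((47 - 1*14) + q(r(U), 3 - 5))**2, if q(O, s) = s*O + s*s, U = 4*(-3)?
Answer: 1089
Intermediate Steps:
U = -12
r(W) = -1 - 3*W
q(O, s) = s**2 + O*s (q(O, s) = O*s + s**2 = s**2 + O*s)
((47 - 1*14) + q(r(U), 3 - 5))**2 = ((47 - 1*14) + (3 - 5)*((-1 - 3*(-12)) + (3 - 5)))**2 = ((47 - 14) - 2*((-1 + 36) - 2))**2 = (33 - 2*(35 - 2))**2 = (33 - 2*33)**2 = (33 - 66)**2 = (-33)**2 = 1089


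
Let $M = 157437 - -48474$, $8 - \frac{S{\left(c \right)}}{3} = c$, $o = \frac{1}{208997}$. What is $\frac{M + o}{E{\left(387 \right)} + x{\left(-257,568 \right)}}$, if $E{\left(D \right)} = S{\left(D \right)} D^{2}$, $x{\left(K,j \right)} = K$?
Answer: $- \frac{21517390634}{17794799813585} \approx -0.0012092$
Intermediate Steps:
$o = \frac{1}{208997} \approx 4.7848 \cdot 10^{-6}$
$S{\left(c \right)} = 24 - 3 c$
$M = 205911$ ($M = 157437 + 48474 = 205911$)
$E{\left(D \right)} = D^{2} \left(24 - 3 D\right)$ ($E{\left(D \right)} = \left(24 - 3 D\right) D^{2} = D^{2} \left(24 - 3 D\right)$)
$\frac{M + o}{E{\left(387 \right)} + x{\left(-257,568 \right)}} = \frac{205911 + \frac{1}{208997}}{3 \cdot 387^{2} \left(8 - 387\right) - 257} = \frac{43034781268}{208997 \left(3 \cdot 149769 \left(8 - 387\right) - 257\right)} = \frac{43034781268}{208997 \left(3 \cdot 149769 \left(-379\right) - 257\right)} = \frac{43034781268}{208997 \left(-170287353 - 257\right)} = \frac{43034781268}{208997 \left(-170287610\right)} = \frac{43034781268}{208997} \left(- \frac{1}{170287610}\right) = - \frac{21517390634}{17794799813585}$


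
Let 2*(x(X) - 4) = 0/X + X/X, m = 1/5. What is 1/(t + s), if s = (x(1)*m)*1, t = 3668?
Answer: 10/36689 ≈ 0.00027256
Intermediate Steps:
m = ⅕ ≈ 0.20000
x(X) = 9/2 (x(X) = 4 + (0/X + X/X)/2 = 4 + (0 + 1)/2 = 4 + (½)*1 = 4 + ½ = 9/2)
s = 9/10 (s = ((9/2)*(⅕))*1 = (9/10)*1 = 9/10 ≈ 0.90000)
1/(t + s) = 1/(3668 + 9/10) = 1/(36689/10) = 10/36689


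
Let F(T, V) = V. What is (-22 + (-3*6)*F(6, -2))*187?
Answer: 2618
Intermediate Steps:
(-22 + (-3*6)*F(6, -2))*187 = (-22 - 3*6*(-2))*187 = (-22 - 18*(-2))*187 = (-22 + 36)*187 = 14*187 = 2618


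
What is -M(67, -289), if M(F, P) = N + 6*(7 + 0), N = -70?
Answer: 28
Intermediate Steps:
M(F, P) = -28 (M(F, P) = -70 + 6*(7 + 0) = -70 + 6*7 = -70 + 42 = -28)
-M(67, -289) = -1*(-28) = 28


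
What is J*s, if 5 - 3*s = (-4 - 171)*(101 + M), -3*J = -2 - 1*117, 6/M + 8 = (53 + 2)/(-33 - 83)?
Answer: 2053659160/8847 ≈ 2.3213e+5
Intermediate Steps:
M = -696/983 (M = 6/(-8 + (53 + 2)/(-33 - 83)) = 6/(-8 + 55/(-116)) = 6/(-8 + 55*(-1/116)) = 6/(-8 - 55/116) = 6/(-983/116) = 6*(-116/983) = -696/983 ≈ -0.70804)
J = 119/3 (J = -(-2 - 1*117)/3 = -(-2 - 117)/3 = -⅓*(-119) = 119/3 ≈ 39.667)
s = 17257640/2949 (s = 5/3 - (-4 - 171)*(101 - 696/983)/3 = 5/3 - (-175)*98587/(3*983) = 5/3 - ⅓*(-17252725/983) = 5/3 + 17252725/2949 = 17257640/2949 ≈ 5852.0)
J*s = (119/3)*(17257640/2949) = 2053659160/8847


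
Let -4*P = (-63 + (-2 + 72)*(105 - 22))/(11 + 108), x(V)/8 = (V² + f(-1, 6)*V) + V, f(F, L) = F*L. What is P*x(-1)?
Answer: -9852/17 ≈ -579.53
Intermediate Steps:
x(V) = -40*V + 8*V² (x(V) = 8*((V² + (-1*6)*V) + V) = 8*((V² - 6*V) + V) = 8*(V² - 5*V) = -40*V + 8*V²)
P = -821/68 (P = -(-63 + (-2 + 72)*(105 - 22))/(4*(11 + 108)) = -(-63 + 70*83)/(4*119) = -(-63 + 5810)/(4*119) = -5747/(4*119) = -¼*821/17 = -821/68 ≈ -12.074)
P*x(-1) = -1642*(-1)*(-5 - 1)/17 = -1642*(-1)*(-6)/17 = -821/68*48 = -9852/17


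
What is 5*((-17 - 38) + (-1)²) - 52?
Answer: -322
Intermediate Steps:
5*((-17 - 38) + (-1)²) - 52 = 5*(-55 + 1) - 52 = 5*(-54) - 52 = -270 - 52 = -322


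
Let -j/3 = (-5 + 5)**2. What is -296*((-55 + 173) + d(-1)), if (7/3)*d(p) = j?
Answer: -34928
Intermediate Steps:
j = 0 (j = -3*(-5 + 5)**2 = -3*0**2 = -3*0 = 0)
d(p) = 0 (d(p) = (3/7)*0 = 0)
-296*((-55 + 173) + d(-1)) = -296*((-55 + 173) + 0) = -296*(118 + 0) = -296*118 = -34928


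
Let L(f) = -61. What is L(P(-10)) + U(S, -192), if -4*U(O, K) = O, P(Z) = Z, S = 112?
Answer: -89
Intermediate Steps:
U(O, K) = -O/4
L(P(-10)) + U(S, -192) = -61 - ¼*112 = -61 - 28 = -89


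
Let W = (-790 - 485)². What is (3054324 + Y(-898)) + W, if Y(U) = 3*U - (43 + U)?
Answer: 4678110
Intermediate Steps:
W = 1625625 (W = (-1275)² = 1625625)
Y(U) = -43 + 2*U (Y(U) = 3*U + (-43 - U) = -43 + 2*U)
(3054324 + Y(-898)) + W = (3054324 + (-43 + 2*(-898))) + 1625625 = (3054324 + (-43 - 1796)) + 1625625 = (3054324 - 1839) + 1625625 = 3052485 + 1625625 = 4678110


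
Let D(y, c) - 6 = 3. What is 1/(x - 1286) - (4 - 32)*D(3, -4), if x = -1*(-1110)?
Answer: 44351/176 ≈ 251.99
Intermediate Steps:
D(y, c) = 9 (D(y, c) = 6 + 3 = 9)
x = 1110
1/(x - 1286) - (4 - 32)*D(3, -4) = 1/(1110 - 1286) - (4 - 32)*9 = 1/(-176) - (-28)*9 = -1/176 - 1*(-252) = -1/176 + 252 = 44351/176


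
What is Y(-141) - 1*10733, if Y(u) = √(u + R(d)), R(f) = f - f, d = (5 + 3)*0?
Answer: -10733 + I*√141 ≈ -10733.0 + 11.874*I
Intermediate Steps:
d = 0 (d = 8*0 = 0)
R(f) = 0
Y(u) = √u (Y(u) = √(u + 0) = √u)
Y(-141) - 1*10733 = √(-141) - 1*10733 = I*√141 - 10733 = -10733 + I*√141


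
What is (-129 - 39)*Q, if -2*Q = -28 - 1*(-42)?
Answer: 1176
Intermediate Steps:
Q = -7 (Q = -(-28 - 1*(-42))/2 = -(-28 + 42)/2 = -1/2*14 = -7)
(-129 - 39)*Q = (-129 - 39)*(-7) = -168*(-7) = 1176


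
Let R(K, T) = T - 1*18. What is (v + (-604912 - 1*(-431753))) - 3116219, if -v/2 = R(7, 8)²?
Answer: -3289578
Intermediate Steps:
R(K, T) = -18 + T (R(K, T) = T - 18 = -18 + T)
v = -200 (v = -2*(-18 + 8)² = -2*(-10)² = -2*100 = -200)
(v + (-604912 - 1*(-431753))) - 3116219 = (-200 + (-604912 - 1*(-431753))) - 3116219 = (-200 + (-604912 + 431753)) - 3116219 = (-200 - 173159) - 3116219 = -173359 - 3116219 = -3289578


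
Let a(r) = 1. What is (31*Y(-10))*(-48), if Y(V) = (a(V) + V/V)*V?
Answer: 29760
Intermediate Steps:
Y(V) = 2*V (Y(V) = (1 + V/V)*V = (1 + 1)*V = 2*V)
(31*Y(-10))*(-48) = (31*(2*(-10)))*(-48) = (31*(-20))*(-48) = -620*(-48) = 29760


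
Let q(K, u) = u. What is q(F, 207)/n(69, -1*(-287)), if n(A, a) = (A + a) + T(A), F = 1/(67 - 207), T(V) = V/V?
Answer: 69/119 ≈ 0.57983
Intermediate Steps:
T(V) = 1
F = -1/140 (F = 1/(-140) = -1/140 ≈ -0.0071429)
n(A, a) = 1 + A + a (n(A, a) = (A + a) + 1 = 1 + A + a)
q(F, 207)/n(69, -1*(-287)) = 207/(1 + 69 - 1*(-287)) = 207/(1 + 69 + 287) = 207/357 = 207*(1/357) = 69/119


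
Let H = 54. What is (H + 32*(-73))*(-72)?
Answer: 164304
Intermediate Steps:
(H + 32*(-73))*(-72) = (54 + 32*(-73))*(-72) = (54 - 2336)*(-72) = -2282*(-72) = 164304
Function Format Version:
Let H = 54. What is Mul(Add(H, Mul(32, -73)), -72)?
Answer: 164304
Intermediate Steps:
Mul(Add(H, Mul(32, -73)), -72) = Mul(Add(54, Mul(32, -73)), -72) = Mul(Add(54, -2336), -72) = Mul(-2282, -72) = 164304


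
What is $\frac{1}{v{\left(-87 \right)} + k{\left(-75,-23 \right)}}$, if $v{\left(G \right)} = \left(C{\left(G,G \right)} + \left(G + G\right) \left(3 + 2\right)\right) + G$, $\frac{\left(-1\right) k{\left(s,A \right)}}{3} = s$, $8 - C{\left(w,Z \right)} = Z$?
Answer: $- \frac{1}{637} \approx -0.0015699$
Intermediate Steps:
$C{\left(w,Z \right)} = 8 - Z$
$k{\left(s,A \right)} = - 3 s$
$v{\left(G \right)} = 8 + 10 G$ ($v{\left(G \right)} = \left(\left(8 - G\right) + \left(G + G\right) \left(3 + 2\right)\right) + G = \left(\left(8 - G\right) + 2 G 5\right) + G = \left(\left(8 - G\right) + 10 G\right) + G = \left(8 + 9 G\right) + G = 8 + 10 G$)
$\frac{1}{v{\left(-87 \right)} + k{\left(-75,-23 \right)}} = \frac{1}{\left(8 + 10 \left(-87\right)\right) - -225} = \frac{1}{\left(8 - 870\right) + 225} = \frac{1}{-862 + 225} = \frac{1}{-637} = - \frac{1}{637}$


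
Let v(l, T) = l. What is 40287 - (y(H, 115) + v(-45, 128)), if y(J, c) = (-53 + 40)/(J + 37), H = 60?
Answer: 3912217/97 ≈ 40332.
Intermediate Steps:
y(J, c) = -13/(37 + J)
40287 - (y(H, 115) + v(-45, 128)) = 40287 - (-13/(37 + 60) - 45) = 40287 - (-13/97 - 45) = 40287 - 1*(-4378/97) = 40287 + 4378/97 = 3912217/97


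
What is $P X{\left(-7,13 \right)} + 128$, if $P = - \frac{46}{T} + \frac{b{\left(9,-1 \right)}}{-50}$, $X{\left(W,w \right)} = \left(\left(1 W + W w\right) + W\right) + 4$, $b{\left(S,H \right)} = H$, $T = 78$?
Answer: $\frac{361811}{1950} \approx 185.54$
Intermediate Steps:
$X{\left(W,w \right)} = 4 + 2 W + W w$ ($X{\left(W,w \right)} = \left(\left(W + W w\right) + W\right) + 4 = \left(2 W + W w\right) + 4 = 4 + 2 W + W w$)
$P = - \frac{1111}{1950}$ ($P = - \frac{46}{78} - \frac{1}{-50} = \left(-46\right) \frac{1}{78} - - \frac{1}{50} = - \frac{23}{39} + \frac{1}{50} = - \frac{1111}{1950} \approx -0.56974$)
$P X{\left(-7,13 \right)} + 128 = - \frac{1111 \left(4 + 2 \left(-7\right) - 91\right)}{1950} + 128 = - \frac{1111 \left(4 - 14 - 91\right)}{1950} + 128 = \left(- \frac{1111}{1950}\right) \left(-101\right) + 128 = \frac{112211}{1950} + 128 = \frac{361811}{1950}$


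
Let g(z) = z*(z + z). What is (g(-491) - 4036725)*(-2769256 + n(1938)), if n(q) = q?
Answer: 9836606172034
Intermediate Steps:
g(z) = 2*z² (g(z) = z*(2*z) = 2*z²)
(g(-491) - 4036725)*(-2769256 + n(1938)) = (2*(-491)² - 4036725)*(-2769256 + 1938) = (2*241081 - 4036725)*(-2767318) = (482162 - 4036725)*(-2767318) = -3554563*(-2767318) = 9836606172034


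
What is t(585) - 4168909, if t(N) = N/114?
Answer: -158418347/38 ≈ -4.1689e+6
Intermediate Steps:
t(N) = N/114 (t(N) = N*(1/114) = N/114)
t(585) - 4168909 = (1/114)*585 - 4168909 = 195/38 - 4168909 = -158418347/38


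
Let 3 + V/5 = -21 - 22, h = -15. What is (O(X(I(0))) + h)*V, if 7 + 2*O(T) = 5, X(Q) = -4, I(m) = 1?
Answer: 3680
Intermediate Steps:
V = -230 (V = -15 + 5*(-21 - 22) = -15 + 5*(-43) = -15 - 215 = -230)
O(T) = -1 (O(T) = -7/2 + (½)*5 = -7/2 + 5/2 = -1)
(O(X(I(0))) + h)*V = (-1 - 15)*(-230) = -16*(-230) = 3680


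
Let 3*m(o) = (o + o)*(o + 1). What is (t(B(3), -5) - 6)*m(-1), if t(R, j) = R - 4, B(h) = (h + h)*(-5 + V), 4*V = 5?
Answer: 0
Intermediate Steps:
V = 5/4 (V = (¼)*5 = 5/4 ≈ 1.2500)
B(h) = -15*h/2 (B(h) = (h + h)*(-5 + 5/4) = (2*h)*(-15/4) = -15*h/2)
t(R, j) = -4 + R
m(o) = 2*o*(1 + o)/3 (m(o) = ((o + o)*(o + 1))/3 = ((2*o)*(1 + o))/3 = (2*o*(1 + o))/3 = 2*o*(1 + o)/3)
(t(B(3), -5) - 6)*m(-1) = ((-4 - 15/2*3) - 6)*((⅔)*(-1)*(1 - 1)) = ((-4 - 45/2) - 6)*((⅔)*(-1)*0) = (-53/2 - 6)*0 = -65/2*0 = 0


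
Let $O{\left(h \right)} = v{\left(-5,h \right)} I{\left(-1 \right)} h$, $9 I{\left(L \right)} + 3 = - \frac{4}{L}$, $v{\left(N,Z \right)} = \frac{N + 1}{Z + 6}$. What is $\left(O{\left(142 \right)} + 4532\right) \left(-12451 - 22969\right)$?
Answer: $- \frac{53449275880}{333} \approx -1.6051 \cdot 10^{8}$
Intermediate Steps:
$v{\left(N,Z \right)} = \frac{1 + N}{6 + Z}$
$I{\left(L \right)} = - \frac{1}{3} - \frac{4}{9 L}$ ($I{\left(L \right)} = - \frac{1}{3} + \frac{\left(-4\right) \frac{1}{L}}{9} = - \frac{1}{3} - \frac{4}{9 L}$)
$O{\left(h \right)} = - \frac{4 h}{9 \left(6 + h\right)}$ ($O{\left(h \right)} = \frac{1 - 5}{6 + h} \frac{-4 - -3}{9 \left(-1\right)} h = \frac{1}{6 + h} \left(-4\right) \frac{1}{9} \left(-1\right) \left(-4 + 3\right) h = - \frac{4}{6 + h} \frac{1}{9} \left(-1\right) \left(-1\right) h = - \frac{4}{6 + h} \frac{1}{9} h = - \frac{4}{9 \left(6 + h\right)} h = - \frac{4 h}{9 \left(6 + h\right)}$)
$\left(O{\left(142 \right)} + 4532\right) \left(-12451 - 22969\right) = \left(\left(-4\right) 142 \frac{1}{54 + 9 \cdot 142} + 4532\right) \left(-12451 - 22969\right) = \left(\left(-4\right) 142 \frac{1}{54 + 1278} + 4532\right) \left(-35420\right) = \left(\left(-4\right) 142 \cdot \frac{1}{1332} + 4532\right) \left(-35420\right) = \left(- \frac{142}{333} + 4532\right) \left(-35420\right) = \frac{1509014}{333} \left(-35420\right) = - \frac{53449275880}{333}$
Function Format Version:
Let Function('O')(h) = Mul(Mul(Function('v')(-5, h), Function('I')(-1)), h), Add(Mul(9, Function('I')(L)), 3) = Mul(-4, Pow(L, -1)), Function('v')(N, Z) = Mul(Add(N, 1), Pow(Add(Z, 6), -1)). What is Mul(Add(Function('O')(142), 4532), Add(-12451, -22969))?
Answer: Rational(-53449275880, 333) ≈ -1.6051e+8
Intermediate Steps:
Function('v')(N, Z) = Mul(Pow(Add(6, Z), -1), Add(1, N)) (Function('v')(N, Z) = Mul(Add(1, N), Pow(Add(6, Z), -1)) = Mul(Pow(Add(6, Z), -1), Add(1, N)))
Function('I')(L) = Add(Rational(-1, 3), Mul(Rational(-4, 9), Pow(L, -1))) (Function('I')(L) = Add(Rational(-1, 3), Mul(Rational(1, 9), Mul(-4, Pow(L, -1)))) = Add(Rational(-1, 3), Mul(Rational(-4, 9), Pow(L, -1))))
Function('O')(h) = Mul(Rational(-4, 9), h, Pow(Add(6, h), -1)) (Function('O')(h) = Mul(Mul(Mul(Pow(Add(6, h), -1), Add(1, -5)), Mul(Rational(1, 9), Pow(-1, -1), Add(-4, Mul(-3, -1)))), h) = Mul(Mul(Mul(Pow(Add(6, h), -1), -4), Mul(Rational(1, 9), -1, Add(-4, 3))), h) = Mul(Mul(Mul(-4, Pow(Add(6, h), -1)), Mul(Rational(1, 9), -1, -1)), h) = Mul(Mul(Mul(-4, Pow(Add(6, h), -1)), Rational(1, 9)), h) = Mul(Mul(Rational(-4, 9), Pow(Add(6, h), -1)), h) = Mul(Rational(-4, 9), h, Pow(Add(6, h), -1)))
Mul(Add(Function('O')(142), 4532), Add(-12451, -22969)) = Mul(Add(Mul(-4, 142, Pow(Add(54, Mul(9, 142)), -1)), 4532), Add(-12451, -22969)) = Mul(Add(Mul(-4, 142, Pow(Add(54, 1278), -1)), 4532), -35420) = Mul(Add(Mul(-4, 142, Pow(1332, -1)), 4532), -35420) = Mul(Add(Mul(-4, 142, Rational(1, 1332)), 4532), -35420) = Mul(Add(Rational(-142, 333), 4532), -35420) = Mul(Rational(1509014, 333), -35420) = Rational(-53449275880, 333)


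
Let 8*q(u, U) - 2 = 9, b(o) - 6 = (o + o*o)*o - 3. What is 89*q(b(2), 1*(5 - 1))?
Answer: 979/8 ≈ 122.38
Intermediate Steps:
b(o) = 3 + o*(o + o²) (b(o) = 6 + ((o + o*o)*o - 3) = 6 + ((o + o²)*o - 3) = 6 + (o*(o + o²) - 3) = 6 + (-3 + o*(o + o²)) = 3 + o*(o + o²))
q(u, U) = 11/8 (q(u, U) = ¼ + (⅛)*9 = ¼ + 9/8 = 11/8)
89*q(b(2), 1*(5 - 1)) = 89*(11/8) = 979/8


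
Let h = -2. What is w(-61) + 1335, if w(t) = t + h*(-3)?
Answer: 1280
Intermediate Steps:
w(t) = 6 + t (w(t) = t - 2*(-3) = t + 6 = 6 + t)
w(-61) + 1335 = (6 - 61) + 1335 = -55 + 1335 = 1280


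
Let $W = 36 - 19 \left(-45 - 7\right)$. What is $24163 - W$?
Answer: $23139$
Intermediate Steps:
$W = 1024$ ($W = 36 - 19 \left(-45 - 7\right) = 36 - -988 = 36 + 988 = 1024$)
$24163 - W = 24163 - 1024 = 23139$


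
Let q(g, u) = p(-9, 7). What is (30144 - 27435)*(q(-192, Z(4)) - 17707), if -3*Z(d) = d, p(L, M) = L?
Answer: -47992644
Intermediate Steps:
Z(d) = -d/3
q(g, u) = -9
(30144 - 27435)*(q(-192, Z(4)) - 17707) = (30144 - 27435)*(-9 - 17707) = 2709*(-17716) = -47992644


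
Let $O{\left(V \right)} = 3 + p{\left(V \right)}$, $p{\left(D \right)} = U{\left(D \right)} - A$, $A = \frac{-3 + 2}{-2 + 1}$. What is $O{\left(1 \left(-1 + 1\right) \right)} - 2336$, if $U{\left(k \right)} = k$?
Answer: $-2334$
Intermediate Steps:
$A = 1$ ($A = - \frac{1}{-1} = \left(-1\right) \left(-1\right) = 1$)
$p{\left(D \right)} = -1 + D$ ($p{\left(D \right)} = D - 1 = -1 + D$)
$O{\left(V \right)} = 2 + V$ ($O{\left(V \right)} = 3 + \left(-1 + V\right) = 2 + V$)
$O{\left(1 \left(-1 + 1\right) \right)} - 2336 = \left(2 + 1 \left(-1 + 1\right)\right) - 2336 = \left(2 + 1 \cdot 0\right) + \left(-2428 + 92\right) = \left(2 + 0\right) - 2336 = 2 - 2336 = -2334$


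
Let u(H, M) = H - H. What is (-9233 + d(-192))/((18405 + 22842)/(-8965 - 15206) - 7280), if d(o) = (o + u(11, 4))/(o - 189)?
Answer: 9447050039/7450926043 ≈ 1.2679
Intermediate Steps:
u(H, M) = 0
d(o) = o/(-189 + o) (d(o) = (o + 0)/(o - 189) = o/(-189 + o))
(-9233 + d(-192))/((18405 + 22842)/(-8965 - 15206) - 7280) = (-9233 - 192/(-189 - 192))/((18405 + 22842)/(-8965 - 15206) - 7280) = (-9233 - 192/(-381))/(41247/(-24171) - 7280) = (-9233 - 192*(-1/381))/(41247*(-1/24171) - 7280) = (-9233 + 64/127)/(-13749/8057 - 7280) = -1172527/(127*(-58668709/8057)) = -1172527/127*(-8057/58668709) = 9447050039/7450926043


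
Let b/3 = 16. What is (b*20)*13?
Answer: 12480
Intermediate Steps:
b = 48 (b = 3*16 = 48)
(b*20)*13 = (48*20)*13 = 960*13 = 12480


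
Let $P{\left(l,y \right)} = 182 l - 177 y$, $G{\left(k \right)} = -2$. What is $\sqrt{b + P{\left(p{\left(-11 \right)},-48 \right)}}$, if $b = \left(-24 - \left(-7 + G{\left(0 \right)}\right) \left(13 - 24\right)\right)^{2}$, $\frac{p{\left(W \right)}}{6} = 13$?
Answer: $\sqrt{37821} \approx 194.48$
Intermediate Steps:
$p{\left(W \right)} = 78$ ($p{\left(W \right)} = 6 \cdot 13 = 78$)
$P{\left(l,y \right)} = - 177 y + 182 l$
$b = 15129$ ($b = \left(-24 - \left(-7 - 2\right) \left(13 - 24\right)\right)^{2} = \left(-24 - \left(-9\right) \left(-11\right)\right)^{2} = \left(-24 - 99\right)^{2} = \left(-123\right)^{2} = 15129$)
$\sqrt{b + P{\left(p{\left(-11 \right)},-48 \right)}} = \sqrt{15129 + \left(\left(-177\right) \left(-48\right) + 182 \cdot 78\right)} = \sqrt{15129 + \left(8496 + 14196\right)} = \sqrt{15129 + 22692} = \sqrt{37821}$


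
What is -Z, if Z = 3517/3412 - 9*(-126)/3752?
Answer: -76183/57151 ≈ -1.3330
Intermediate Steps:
Z = 76183/57151 (Z = 3517*(1/3412) + 1134*(1/3752) = 3517/3412 + 81/268 = 76183/57151 ≈ 1.3330)
-Z = -1*76183/57151 = -76183/57151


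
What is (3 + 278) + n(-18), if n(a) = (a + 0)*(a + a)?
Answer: 929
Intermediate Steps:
n(a) = 2*a² (n(a) = a*(2*a) = 2*a²)
(3 + 278) + n(-18) = (3 + 278) + 2*(-18)² = 281 + 2*324 = 281 + 648 = 929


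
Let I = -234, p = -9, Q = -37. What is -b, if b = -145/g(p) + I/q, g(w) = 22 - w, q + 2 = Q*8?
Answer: 17978/4619 ≈ 3.8922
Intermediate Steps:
q = -298 (q = -2 - 37*8 = -2 - 296 = -298)
b = -17978/4619 (b = -145/(22 - 1*(-9)) - 234/(-298) = -145/(22 + 9) - 234*(-1/298) = -145/31 + 117/149 = -17978/4619 ≈ -3.8922)
-b = -1*(-17978/4619) = 17978/4619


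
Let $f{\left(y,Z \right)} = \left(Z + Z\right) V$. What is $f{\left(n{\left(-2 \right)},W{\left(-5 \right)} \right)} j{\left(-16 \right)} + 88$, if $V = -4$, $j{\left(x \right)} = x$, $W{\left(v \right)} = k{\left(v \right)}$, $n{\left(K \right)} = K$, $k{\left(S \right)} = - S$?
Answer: $728$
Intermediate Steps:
$W{\left(v \right)} = - v$
$f{\left(y,Z \right)} = - 8 Z$ ($f{\left(y,Z \right)} = \left(Z + Z\right) \left(-4\right) = 2 Z \left(-4\right) = - 8 Z$)
$f{\left(n{\left(-2 \right)},W{\left(-5 \right)} \right)} j{\left(-16 \right)} + 88 = - 8 \left(\left(-1\right) \left(-5\right)\right) \left(-16\right) + 88 = \left(-8\right) 5 \left(-16\right) + 88 = \left(-40\right) \left(-16\right) + 88 = 640 + 88 = 728$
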